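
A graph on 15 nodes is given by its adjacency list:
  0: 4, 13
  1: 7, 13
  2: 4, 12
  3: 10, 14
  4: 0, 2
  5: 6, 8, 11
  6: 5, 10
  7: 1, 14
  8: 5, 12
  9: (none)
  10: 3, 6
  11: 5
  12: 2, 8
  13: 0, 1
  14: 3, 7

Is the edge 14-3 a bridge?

After removing 14-3, the path 14-7-1-13-0-4-2-12-8-5-6-10-3 still connects them, so the edge is not a bridge.

No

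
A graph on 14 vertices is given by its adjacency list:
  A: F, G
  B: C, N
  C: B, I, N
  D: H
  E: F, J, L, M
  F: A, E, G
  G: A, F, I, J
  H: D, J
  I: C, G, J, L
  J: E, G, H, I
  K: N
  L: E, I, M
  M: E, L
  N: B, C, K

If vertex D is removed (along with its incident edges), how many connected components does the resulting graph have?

1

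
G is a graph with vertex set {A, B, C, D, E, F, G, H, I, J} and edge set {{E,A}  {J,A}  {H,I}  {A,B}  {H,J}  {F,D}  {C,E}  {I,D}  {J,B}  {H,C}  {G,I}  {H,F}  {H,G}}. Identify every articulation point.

Removing H increases the component count from 1 to 2, so H is a cut vertex.
By contrast removing I leaves 1 component; it is not a cut vertex. No other vertex is a cut vertex either.

H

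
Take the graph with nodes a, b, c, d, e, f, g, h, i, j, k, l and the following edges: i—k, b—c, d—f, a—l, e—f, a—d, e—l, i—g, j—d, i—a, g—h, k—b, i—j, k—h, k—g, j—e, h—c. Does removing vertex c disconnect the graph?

Deleting c leaves 1 component (was 1) (its neighbors b, h remain connected to each other), so c is not a cut vertex.

No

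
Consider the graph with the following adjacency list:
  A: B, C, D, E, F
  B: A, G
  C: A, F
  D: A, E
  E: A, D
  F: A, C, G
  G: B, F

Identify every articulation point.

Removing A increases the component count from 1 to 2, so A is a cut vertex.
By contrast removing G leaves 1 component; it is not a cut vertex. No other vertex is a cut vertex either.

A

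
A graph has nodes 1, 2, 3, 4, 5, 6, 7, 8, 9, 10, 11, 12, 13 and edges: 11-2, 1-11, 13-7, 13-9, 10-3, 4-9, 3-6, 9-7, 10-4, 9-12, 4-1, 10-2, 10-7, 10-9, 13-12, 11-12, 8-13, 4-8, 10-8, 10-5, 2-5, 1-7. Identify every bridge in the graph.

10-3, 3-6

The edges on the cycle 4-8-13-9-7-1-4 are not bridges since each lies on that cycle.
But removing 3-10 disconnects 3 from 10; removing 3-6 disconnects 3 from 6 — these are bridges.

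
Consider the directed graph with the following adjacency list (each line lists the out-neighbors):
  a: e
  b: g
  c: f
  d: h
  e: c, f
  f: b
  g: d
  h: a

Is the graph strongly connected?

Yes

From b we can reach every vertex (a, b, c, d, e, f, g, h), and every vertex can reach b (a, b, c, d, e, f, g, h). So the whole graph is one strongly connected component.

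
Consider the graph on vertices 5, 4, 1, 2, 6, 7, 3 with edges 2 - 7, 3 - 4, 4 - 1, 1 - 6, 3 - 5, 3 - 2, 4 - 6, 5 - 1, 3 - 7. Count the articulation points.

Removing 3 increases the component count from 1 to 2, so 3 is a cut vertex.
By contrast removing 6 leaves 1 component; it is not a cut vertex. No other vertex is a cut vertex either.

1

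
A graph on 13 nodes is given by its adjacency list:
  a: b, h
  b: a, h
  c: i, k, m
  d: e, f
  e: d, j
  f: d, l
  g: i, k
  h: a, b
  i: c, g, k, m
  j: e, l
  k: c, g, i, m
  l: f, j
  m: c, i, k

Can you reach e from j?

Yes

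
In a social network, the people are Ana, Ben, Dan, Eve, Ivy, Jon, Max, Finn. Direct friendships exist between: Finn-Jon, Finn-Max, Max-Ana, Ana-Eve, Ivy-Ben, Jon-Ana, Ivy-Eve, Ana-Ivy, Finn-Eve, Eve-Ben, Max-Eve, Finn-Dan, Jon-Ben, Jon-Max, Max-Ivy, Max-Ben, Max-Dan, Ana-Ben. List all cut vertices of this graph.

Removing Eve, for instance, still leaves 1 component. No single vertex removal increases the component count — the graph has no articulation points.

none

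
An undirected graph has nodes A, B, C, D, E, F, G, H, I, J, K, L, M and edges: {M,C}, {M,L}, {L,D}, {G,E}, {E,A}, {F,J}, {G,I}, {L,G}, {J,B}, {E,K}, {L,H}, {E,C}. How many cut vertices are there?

4

Removing E increases the component count from 2 to 4, so E is a cut vertex.
Removing G increases the component count from 2 to 3, so G is a cut vertex.
Removing J increases the component count from 2 to 3, so J is a cut vertex.
Likewise L is a cut vertex.
By contrast removing I leaves 2 components; it is not a cut vertex. No other vertex is a cut vertex either.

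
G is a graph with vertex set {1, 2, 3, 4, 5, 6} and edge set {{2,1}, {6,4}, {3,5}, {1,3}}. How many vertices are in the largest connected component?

Starting from 4 we can reach 4, 6. That is one component of size 2.
Starting from 1 we can reach 1, 2, 3, 5. That is one component of size 4.
The largest has 4 vertices.

4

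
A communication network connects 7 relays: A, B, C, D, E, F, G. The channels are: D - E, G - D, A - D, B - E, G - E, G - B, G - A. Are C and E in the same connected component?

No

The component containing C is {C}, and E is not in it.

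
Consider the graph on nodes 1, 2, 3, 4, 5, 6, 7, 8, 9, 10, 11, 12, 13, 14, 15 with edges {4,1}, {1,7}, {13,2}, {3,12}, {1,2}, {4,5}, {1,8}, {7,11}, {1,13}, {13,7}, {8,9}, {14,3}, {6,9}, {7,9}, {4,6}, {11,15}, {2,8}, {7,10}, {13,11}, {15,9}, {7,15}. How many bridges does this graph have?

The edges on the cycle 1-13-11-7-1 are not bridges since each lies on that cycle.
But removing 3—12 disconnects 3 from 12; removing 14—3 disconnects 14 from 3; removing 7—10 disconnects 7 from 10; removing 4—5 disconnects 4 from 5 — these are bridges.
That makes 4 bridges.

4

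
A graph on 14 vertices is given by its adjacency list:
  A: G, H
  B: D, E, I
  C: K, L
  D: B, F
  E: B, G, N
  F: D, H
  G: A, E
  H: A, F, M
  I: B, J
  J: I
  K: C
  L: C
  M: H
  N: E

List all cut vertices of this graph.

Removing B increases the component count from 2 to 3, so B is a cut vertex.
Removing C increases the component count from 2 to 3, so C is a cut vertex.
Removing E increases the component count from 2 to 3, so E is a cut vertex.
Likewise H, I are cut vertices.
By contrast removing D leaves 2 components; it is not a cut vertex. No other vertex is a cut vertex either.

B, C, E, H, I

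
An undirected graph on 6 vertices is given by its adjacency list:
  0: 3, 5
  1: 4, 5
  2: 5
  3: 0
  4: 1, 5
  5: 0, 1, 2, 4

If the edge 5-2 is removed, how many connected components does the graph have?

2

Before removal there is 1 component.
5-2 is a bridge — removing it separates 5's side from 2's side.
After removal: 2 components.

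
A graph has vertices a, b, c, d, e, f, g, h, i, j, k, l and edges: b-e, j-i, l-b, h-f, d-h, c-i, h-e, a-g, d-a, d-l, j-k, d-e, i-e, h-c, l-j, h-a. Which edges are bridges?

a-g, f-h, j-k

The edges on the cycle d-l-b-e-d are not bridges since each lies on that cycle.
But removing j-k disconnects j from k; removing f-h disconnects f from h; removing g-a disconnects g from a — these are bridges.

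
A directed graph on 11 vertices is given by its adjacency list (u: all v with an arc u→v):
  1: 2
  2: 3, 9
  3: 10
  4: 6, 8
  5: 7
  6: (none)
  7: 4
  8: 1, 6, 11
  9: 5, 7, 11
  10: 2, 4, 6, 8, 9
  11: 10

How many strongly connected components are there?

2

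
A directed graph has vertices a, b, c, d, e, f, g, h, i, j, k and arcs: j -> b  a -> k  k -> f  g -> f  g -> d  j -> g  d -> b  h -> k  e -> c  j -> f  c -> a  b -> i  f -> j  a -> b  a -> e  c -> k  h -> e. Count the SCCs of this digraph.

7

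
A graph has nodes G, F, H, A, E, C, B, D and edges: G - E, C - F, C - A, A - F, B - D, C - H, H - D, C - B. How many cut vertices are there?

Removing C increases the component count from 2 to 3, so C is a cut vertex.
By contrast removing H leaves 2 components; it is not a cut vertex. No other vertex is a cut vertex either.

1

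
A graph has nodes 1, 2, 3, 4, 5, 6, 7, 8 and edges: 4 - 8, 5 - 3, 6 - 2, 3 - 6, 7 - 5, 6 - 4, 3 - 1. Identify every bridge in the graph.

1-3, 2-6, 3-5, 3-6, 4-6, 4-8, 5-7

removing 6 - 3 disconnects 6 from 3; removing 1 - 3 disconnects 1 from 3; removing 2 - 6 disconnects 2 from 6; removing 8 - 4 disconnects 8 from 4 — these are bridges.
In total 7 edges are bridges.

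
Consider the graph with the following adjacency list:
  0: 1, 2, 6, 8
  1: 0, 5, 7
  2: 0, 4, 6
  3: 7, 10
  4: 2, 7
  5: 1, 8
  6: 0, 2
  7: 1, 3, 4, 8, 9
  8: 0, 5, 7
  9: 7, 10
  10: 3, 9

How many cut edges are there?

The edges on the cycle 7-3-10-9-7 are not bridges since each lies on that cycle.
Every edge lies on some cycle, so there are no bridges.

0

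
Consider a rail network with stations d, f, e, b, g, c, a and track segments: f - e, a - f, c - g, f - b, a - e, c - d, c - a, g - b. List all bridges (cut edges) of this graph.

c-d

The edges on the cycle c-a-f-b-g-c are not bridges since each lies on that cycle.
But removing d - c disconnects d from c — this is a bridge.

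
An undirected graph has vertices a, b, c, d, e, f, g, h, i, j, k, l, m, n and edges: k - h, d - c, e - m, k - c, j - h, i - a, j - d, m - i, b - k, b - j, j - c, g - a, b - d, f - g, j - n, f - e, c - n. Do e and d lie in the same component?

No

The component containing e is {a, e, f, g, i, m}, and d is not in it.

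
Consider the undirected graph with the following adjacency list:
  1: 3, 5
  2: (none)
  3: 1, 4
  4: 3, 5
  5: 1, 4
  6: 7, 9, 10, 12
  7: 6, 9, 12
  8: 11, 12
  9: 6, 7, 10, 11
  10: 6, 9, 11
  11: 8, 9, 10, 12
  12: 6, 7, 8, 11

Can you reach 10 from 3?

No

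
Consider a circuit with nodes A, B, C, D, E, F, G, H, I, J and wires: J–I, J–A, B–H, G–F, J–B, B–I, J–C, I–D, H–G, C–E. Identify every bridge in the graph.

A-J, B-H, C-E, C-J, D-I, F-G, G-H

The edges on the cycle J-B-I-J are not bridges since each lies on that cycle.
But removing B–H disconnects B from H; removing I–D disconnects I from D; removing J–C disconnects J from C; removing F–G disconnects F from G — these are bridges.
In total 7 edges are bridges.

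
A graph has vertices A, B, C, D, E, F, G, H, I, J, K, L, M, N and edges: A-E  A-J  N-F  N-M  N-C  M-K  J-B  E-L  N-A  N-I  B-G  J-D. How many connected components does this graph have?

2

H is isolated — a component by itself.
Starting from A we can reach A, B, C, D, E, F, G, I, J, K, L, M, N. That is one component of size 13.
Total: 2 components.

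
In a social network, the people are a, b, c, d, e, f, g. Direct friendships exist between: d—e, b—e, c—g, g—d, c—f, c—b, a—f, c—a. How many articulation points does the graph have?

Removing c increases the component count from 1 to 2, so c is a cut vertex.
By contrast removing d leaves 1 component; it is not a cut vertex. No other vertex is a cut vertex either.

1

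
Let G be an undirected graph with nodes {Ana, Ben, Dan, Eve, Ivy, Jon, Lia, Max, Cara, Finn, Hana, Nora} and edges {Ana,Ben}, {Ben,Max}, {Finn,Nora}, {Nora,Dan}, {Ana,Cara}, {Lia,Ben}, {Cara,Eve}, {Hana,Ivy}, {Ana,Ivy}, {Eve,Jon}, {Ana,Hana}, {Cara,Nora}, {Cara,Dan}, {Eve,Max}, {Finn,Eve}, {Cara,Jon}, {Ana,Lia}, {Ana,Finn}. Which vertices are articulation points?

Removing Ana increases the component count from 1 to 2, so Ana is a cut vertex.
By contrast removing Hana leaves 1 component; it is not a cut vertex. No other vertex is a cut vertex either.

Ana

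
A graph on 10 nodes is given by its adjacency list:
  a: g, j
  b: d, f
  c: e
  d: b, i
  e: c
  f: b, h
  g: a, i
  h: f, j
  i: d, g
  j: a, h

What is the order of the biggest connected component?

8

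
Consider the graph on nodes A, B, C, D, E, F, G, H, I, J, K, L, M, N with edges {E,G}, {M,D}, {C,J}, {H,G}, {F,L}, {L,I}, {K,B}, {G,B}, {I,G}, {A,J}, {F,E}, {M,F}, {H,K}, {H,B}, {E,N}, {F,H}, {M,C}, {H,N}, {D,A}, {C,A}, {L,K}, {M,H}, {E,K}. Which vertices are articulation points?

M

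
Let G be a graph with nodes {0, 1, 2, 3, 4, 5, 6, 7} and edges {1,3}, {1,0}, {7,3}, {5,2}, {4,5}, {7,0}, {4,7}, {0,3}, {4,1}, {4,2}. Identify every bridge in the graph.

none

The edges on the cycle 4-5-2-4 are not bridges since each lies on that cycle.
Every edge lies on some cycle, so there are no bridges.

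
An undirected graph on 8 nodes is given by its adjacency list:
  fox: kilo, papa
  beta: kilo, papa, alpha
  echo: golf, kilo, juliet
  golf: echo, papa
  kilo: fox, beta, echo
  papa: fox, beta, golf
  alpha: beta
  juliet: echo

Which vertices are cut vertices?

Removing beta increases the component count from 1 to 2, so beta is a cut vertex.
Removing echo increases the component count from 1 to 2, so echo is a cut vertex.
By contrast removing golf leaves 1 component; it is not a cut vertex. No other vertex is a cut vertex either.

beta, echo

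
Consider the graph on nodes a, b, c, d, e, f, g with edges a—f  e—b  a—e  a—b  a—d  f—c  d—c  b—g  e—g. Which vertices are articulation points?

Removing a increases the component count from 1 to 2, so a is a cut vertex.
By contrast removing e leaves 1 component; it is not a cut vertex. No other vertex is a cut vertex either.

a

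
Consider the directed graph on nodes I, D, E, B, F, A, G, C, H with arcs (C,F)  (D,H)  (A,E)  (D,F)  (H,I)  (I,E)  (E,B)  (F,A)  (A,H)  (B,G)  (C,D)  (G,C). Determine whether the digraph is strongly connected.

From B we can reach every vertex (A, B, C, D, E, F, G, H, I), and every vertex can reach B (A, B, C, D, E, F, G, H, I). So the whole graph is one strongly connected component.

Yes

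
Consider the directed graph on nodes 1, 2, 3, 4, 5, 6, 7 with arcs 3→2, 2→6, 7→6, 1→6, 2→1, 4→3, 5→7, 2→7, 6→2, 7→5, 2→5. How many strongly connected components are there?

{1, 2, 5, 6, 7} are all mutually reachable — one SCC of size 5.
{4} is an SCC by itself.
{3} is an SCC by itself.
That gives 3 strongly connected components.

3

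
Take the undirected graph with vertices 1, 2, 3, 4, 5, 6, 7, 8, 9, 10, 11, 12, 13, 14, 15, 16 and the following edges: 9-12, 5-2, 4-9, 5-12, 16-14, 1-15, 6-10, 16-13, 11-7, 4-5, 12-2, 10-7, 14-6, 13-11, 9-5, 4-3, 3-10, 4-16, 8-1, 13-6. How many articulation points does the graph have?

2

Removing 1 increases the component count from 2 to 3, so 1 is a cut vertex.
Removing 4 increases the component count from 2 to 3, so 4 is a cut vertex.
By contrast removing 10 leaves 2 components; it is not a cut vertex. No other vertex is a cut vertex either.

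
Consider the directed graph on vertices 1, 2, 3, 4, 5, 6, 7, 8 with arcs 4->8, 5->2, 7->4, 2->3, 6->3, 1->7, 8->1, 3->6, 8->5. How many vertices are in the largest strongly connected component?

4

{1, 4, 7, 8} are all mutually reachable — one SCC of size 4.
{3, 6} are all mutually reachable — one SCC of size 2.
{2} is an SCC by itself.
{5} is an SCC by itself.
The largest has 4 vertices.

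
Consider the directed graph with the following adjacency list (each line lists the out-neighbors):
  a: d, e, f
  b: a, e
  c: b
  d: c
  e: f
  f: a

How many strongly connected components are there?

{a, b, c, d, e, f} are all mutually reachable — one SCC of size 6.
That gives 1 strongly connected component.

1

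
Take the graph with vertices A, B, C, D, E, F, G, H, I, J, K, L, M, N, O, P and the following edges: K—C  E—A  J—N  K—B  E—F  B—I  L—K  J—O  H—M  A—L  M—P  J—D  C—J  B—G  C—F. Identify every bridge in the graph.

The edges on the cycle E-A-L-K-C-F-E are not bridges since each lies on that cycle.
But removing D—J disconnects D from J; removing C—J disconnects C from J; removing K—B disconnects K from B; removing G—B disconnects G from B — these are bridges.
In total 9 edges are bridges.

B-G, B-I, B-K, C-J, D-J, H-M, J-N, J-O, M-P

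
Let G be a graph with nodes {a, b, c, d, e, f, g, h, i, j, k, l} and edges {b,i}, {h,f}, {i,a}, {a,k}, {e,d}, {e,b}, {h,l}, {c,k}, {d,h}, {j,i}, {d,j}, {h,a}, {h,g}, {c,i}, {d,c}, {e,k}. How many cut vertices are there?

1

Removing h increases the component count from 1 to 4, so h is a cut vertex.
By contrast removing a leaves 1 component; it is not a cut vertex. No other vertex is a cut vertex either.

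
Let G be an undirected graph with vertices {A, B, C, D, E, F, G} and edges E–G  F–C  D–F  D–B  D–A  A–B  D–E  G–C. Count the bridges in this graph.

0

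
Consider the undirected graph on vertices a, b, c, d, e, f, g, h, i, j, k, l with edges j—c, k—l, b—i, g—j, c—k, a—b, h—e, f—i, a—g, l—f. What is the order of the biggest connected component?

9

d is isolated — a component by itself.
Starting from e we can reach e, h. That is one component of size 2.
Starting from a we can reach a, b, c, f, g, i, j, k, l. That is one component of size 9.
The largest has 9 vertices.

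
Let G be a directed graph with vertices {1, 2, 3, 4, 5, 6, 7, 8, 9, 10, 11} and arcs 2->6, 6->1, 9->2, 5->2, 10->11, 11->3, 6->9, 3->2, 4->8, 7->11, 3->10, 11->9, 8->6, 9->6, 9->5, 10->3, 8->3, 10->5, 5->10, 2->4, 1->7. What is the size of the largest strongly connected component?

11

{1, 2, 3, 4, 5, 6, 7, 8, 9, 10, 11} are all mutually reachable — one SCC of size 11.
The largest has 11 vertices.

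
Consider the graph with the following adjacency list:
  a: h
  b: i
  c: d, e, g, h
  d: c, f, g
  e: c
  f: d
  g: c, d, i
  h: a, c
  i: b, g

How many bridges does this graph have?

The edges on the cycle d-g-c-d are not bridges since each lies on that cycle.
But removing i-g disconnects i from g; removing c-h disconnects c from h; removing c-e disconnects c from e; removing a-h disconnects a from h — these are bridges.
In total 6 edges are bridges.

6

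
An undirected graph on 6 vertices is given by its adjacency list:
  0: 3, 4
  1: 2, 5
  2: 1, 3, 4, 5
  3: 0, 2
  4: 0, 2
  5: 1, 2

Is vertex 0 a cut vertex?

No

Deleting 0 leaves 1 component (was 1) (its neighbors 3, 4 remain connected to each other), so 0 is not a cut vertex.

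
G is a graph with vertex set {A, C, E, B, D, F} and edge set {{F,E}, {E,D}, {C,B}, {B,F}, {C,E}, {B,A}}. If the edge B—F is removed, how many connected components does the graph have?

B and F are still connected via B-C-E-F, so the component count stays at 1.

1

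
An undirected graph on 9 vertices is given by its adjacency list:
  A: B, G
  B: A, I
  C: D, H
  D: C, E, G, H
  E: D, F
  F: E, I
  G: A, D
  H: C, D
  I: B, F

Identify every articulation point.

D

Removing D increases the component count from 1 to 2, so D is a cut vertex.
By contrast removing F leaves 1 component; it is not a cut vertex. No other vertex is a cut vertex either.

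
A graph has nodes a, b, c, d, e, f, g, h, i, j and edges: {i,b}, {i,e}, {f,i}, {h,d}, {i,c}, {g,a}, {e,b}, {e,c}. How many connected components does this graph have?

4

j is isolated — a component by itself.
Starting from d we can reach d, h. That is one component of size 2.
Starting from a we can reach a, g. That is one component of size 2.
Starting from b we can reach b, c, e, f, i. That is one component of size 5.
Total: 4 components.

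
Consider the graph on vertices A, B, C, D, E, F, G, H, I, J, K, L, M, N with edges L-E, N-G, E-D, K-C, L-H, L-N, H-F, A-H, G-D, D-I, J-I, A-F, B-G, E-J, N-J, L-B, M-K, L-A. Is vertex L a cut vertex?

Yes

Deleting L raises the number of components from 2 to 3, so L is a cut vertex.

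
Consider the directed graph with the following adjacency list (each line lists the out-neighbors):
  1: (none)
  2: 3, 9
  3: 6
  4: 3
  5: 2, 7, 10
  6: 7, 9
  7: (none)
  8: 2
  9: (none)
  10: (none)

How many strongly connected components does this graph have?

{8} is an SCC by itself.
{3} is an SCC by itself.
{7} is an SCC by itself.
{5} is an SCC by itself.
{9} is an SCC by itself.
(and 5 more singleton SCCs)
That gives 10 strongly connected components.

10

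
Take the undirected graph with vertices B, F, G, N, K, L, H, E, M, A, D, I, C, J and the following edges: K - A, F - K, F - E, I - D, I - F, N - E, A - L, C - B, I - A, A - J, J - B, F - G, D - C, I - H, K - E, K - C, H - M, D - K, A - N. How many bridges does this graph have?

The edges on the cycle I-D-C-B-J-A-K-F-I are not bridges since each lies on that cycle.
But removing H - M disconnects H from M; removing H - I disconnects H from I; removing F - G disconnects F from G; removing L - A disconnects L from A — these are bridges.
That makes 4 bridges.

4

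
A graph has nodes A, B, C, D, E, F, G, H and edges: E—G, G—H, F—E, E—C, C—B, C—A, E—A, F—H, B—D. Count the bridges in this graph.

The edges on the cycle E-C-A-E are not bridges since each lies on that cycle.
But removing B—D disconnects B from D; removing B—C disconnects B from C — these are bridges.
That makes 2 bridges.

2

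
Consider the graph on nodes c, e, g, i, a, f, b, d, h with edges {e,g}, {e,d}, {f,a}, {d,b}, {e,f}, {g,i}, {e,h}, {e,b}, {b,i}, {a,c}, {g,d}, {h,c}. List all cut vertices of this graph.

e

Removing e increases the component count from 1 to 2, so e is a cut vertex.
By contrast removing i leaves 1 component; it is not a cut vertex. No other vertex is a cut vertex either.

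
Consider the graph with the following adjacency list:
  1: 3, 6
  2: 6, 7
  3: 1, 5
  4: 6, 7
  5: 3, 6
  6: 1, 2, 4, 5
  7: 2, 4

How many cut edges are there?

0

The edges on the cycle 6-4-7-2-6 are not bridges since each lies on that cycle.
Every edge lies on some cycle, so there are no bridges.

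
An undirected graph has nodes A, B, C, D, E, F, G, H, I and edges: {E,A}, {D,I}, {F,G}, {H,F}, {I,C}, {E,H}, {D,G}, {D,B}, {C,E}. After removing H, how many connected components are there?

With H gone, the remaining components are: {A, B, C, D, E, F, G, I}.
That is 1 component.

1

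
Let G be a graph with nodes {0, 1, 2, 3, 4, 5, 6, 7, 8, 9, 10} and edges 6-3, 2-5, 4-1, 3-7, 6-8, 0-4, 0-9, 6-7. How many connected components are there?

10 is isolated — a component by itself.
Starting from 2 we can reach 2, 5. That is one component of size 2.
Starting from 0 we can reach 0, 1, 4, 9. That is one component of size 4.
Starting from 3 we can reach 3, 6, 7, 8. That is one component of size 4.
Total: 4 components.

4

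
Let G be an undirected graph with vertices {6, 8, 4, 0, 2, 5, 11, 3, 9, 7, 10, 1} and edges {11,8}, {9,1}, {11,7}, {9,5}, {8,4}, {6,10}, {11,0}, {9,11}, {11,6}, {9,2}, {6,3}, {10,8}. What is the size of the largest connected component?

Starting from 0 we can reach 0, 1, 2, 3, 4, 5, 6, 7, 8, 9, 10, 11. That is one component of size 12.
The largest has 12 vertices.

12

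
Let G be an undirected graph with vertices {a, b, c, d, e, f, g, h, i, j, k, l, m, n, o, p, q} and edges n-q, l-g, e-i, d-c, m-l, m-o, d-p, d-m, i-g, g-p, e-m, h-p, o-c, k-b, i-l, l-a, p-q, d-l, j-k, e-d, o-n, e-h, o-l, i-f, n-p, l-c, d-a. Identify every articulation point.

i, k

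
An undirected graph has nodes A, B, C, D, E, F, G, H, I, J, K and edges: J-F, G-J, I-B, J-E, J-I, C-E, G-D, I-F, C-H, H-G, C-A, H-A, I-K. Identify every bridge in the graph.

B-I, D-G, I-K

The edges on the cycle J-I-F-J are not bridges since each lies on that cycle.
But removing I-B disconnects I from B; removing I-K disconnects I from K; removing D-G disconnects D from G — these are bridges.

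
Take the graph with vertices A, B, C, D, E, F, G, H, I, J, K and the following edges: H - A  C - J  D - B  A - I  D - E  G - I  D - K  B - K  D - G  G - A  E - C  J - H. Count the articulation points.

1

Removing D increases the component count from 2 to 3, so D is a cut vertex.
By contrast removing I leaves 2 components; it is not a cut vertex. No other vertex is a cut vertex either.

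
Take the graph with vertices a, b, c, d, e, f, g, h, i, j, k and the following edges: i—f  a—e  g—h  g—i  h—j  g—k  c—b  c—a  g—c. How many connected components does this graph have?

d is isolated — a component by itself.
Starting from a we can reach a, b, c, e, f, g, h, i, j, k. That is one component of size 10.
Total: 2 components.

2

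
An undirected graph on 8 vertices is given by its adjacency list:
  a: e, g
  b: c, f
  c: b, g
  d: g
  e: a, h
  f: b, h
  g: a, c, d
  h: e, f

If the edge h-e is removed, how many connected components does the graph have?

h and e are still connected via h-f-b-c-g-a-e, so the component count stays at 1.

1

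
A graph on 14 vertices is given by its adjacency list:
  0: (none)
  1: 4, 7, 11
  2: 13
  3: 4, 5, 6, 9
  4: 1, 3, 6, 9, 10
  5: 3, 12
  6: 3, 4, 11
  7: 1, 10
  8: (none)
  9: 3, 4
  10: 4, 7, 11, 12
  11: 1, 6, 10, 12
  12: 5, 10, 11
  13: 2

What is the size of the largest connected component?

8 is isolated — a component by itself.
0 is isolated — a component by itself.
Starting from 2 we can reach 2, 13. That is one component of size 2.
Starting from 1 we can reach 1, 3, 4, 5, 6, 7, 9, 10, 11, 12. That is one component of size 10.
The largest has 10 vertices.

10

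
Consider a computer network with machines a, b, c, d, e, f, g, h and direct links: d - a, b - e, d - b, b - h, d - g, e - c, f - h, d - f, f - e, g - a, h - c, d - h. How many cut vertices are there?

1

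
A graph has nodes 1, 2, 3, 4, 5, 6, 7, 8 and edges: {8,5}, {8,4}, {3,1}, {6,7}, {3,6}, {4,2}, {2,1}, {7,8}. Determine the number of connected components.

1

Starting from 1 we can reach 1, 2, 3, 4, 5, 6, 7, 8. That is one component of size 8.
Total: 1 component.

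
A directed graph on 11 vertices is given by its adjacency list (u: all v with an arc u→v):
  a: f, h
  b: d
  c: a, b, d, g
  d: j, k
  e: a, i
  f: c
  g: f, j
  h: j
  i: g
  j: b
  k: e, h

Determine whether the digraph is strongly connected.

From j we can reach every vertex (a, b, c, d, e, f, g, h, i, j, k), and every vertex can reach j (a, b, c, d, e, f, g, h, i, j, k). So the whole graph is one strongly connected component.

Yes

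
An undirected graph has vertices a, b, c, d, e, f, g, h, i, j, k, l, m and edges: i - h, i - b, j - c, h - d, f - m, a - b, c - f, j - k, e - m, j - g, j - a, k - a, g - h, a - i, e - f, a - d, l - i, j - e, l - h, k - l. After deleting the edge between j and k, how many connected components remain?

1

j and k are still connected via j-a-k, so the component count stays at 1.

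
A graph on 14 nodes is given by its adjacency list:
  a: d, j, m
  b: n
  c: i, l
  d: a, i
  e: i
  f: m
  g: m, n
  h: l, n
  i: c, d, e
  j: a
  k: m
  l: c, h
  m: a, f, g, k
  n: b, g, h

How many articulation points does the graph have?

Removing a increases the component count from 1 to 2, so a is a cut vertex.
Removing i increases the component count from 1 to 2, so i is a cut vertex.
Removing m increases the component count from 1 to 3, so m is a cut vertex.
Likewise n is a cut vertex.
By contrast removing k leaves 1 component; it is not a cut vertex. No other vertex is a cut vertex either.

4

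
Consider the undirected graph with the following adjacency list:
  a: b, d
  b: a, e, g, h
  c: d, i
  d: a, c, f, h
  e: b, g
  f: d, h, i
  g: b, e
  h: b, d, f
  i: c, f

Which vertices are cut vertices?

Removing b increases the component count from 1 to 2, so b is a cut vertex.
By contrast removing e leaves 1 component; it is not a cut vertex. No other vertex is a cut vertex either.

b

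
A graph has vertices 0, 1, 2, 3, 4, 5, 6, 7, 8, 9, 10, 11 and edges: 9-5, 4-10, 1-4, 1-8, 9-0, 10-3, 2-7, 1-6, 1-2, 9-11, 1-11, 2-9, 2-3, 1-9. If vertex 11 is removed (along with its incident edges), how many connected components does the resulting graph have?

With 11 gone, the remaining components are: {0, 1, 2, 3, 4, 5, 6, 7, 8, 9, 10}.
That is 1 component.

1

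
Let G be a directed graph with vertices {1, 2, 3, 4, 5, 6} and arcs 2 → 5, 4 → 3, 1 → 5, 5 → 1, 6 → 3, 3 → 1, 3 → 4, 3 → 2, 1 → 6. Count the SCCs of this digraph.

{1, 2, 3, 4, 5, 6} are all mutually reachable — one SCC of size 6.
That gives 1 strongly connected component.

1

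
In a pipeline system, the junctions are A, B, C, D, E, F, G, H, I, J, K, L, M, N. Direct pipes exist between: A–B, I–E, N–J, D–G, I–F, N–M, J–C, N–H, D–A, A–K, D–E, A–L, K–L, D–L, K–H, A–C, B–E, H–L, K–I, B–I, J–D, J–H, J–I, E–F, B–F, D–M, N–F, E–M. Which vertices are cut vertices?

Removing D increases the component count from 1 to 2, so D is a cut vertex.
By contrast removing E leaves 1 component; it is not a cut vertex. No other vertex is a cut vertex either.

D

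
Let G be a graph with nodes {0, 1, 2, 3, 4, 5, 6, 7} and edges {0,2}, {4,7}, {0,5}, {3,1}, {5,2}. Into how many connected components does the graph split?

6 is isolated — a component by itself.
Starting from 4 we can reach 4, 7. That is one component of size 2.
Starting from 1 we can reach 1, 3. That is one component of size 2.
Starting from 0 we can reach 0, 2, 5. That is one component of size 3.
Total: 4 components.

4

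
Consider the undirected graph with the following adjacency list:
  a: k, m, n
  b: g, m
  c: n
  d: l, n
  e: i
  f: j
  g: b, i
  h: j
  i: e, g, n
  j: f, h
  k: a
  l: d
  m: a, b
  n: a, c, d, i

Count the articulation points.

5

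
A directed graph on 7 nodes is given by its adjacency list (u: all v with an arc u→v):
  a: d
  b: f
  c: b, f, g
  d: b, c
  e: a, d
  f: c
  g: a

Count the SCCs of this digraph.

{a, b, c, d, f, g} are all mutually reachable — one SCC of size 6.
{e} is an SCC by itself.
That gives 2 strongly connected components.

2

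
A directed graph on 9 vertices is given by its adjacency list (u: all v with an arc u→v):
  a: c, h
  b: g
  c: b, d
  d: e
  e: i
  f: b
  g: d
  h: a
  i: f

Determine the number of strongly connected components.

3

{b, d, e, f, g, i} are all mutually reachable — one SCC of size 6.
{a, h} are all mutually reachable — one SCC of size 2.
{c} is an SCC by itself.
That gives 3 strongly connected components.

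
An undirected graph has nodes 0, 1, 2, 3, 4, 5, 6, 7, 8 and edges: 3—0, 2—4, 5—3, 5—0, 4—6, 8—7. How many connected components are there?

1 is isolated — a component by itself.
Starting from 7 we can reach 7, 8. That is one component of size 2.
Starting from 2 we can reach 2, 4, 6. That is one component of size 3.
Starting from 0 we can reach 0, 3, 5. That is one component of size 3.
Total: 4 components.

4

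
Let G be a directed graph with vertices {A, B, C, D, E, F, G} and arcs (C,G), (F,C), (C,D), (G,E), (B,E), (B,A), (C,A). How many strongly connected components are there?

7

{B} is an SCC by itself.
{C} is an SCC by itself.
{D} is an SCC by itself.
{E} is an SCC by itself.
{A} is an SCC by itself.
(and 2 more singleton SCCs)
That gives 7 strongly connected components.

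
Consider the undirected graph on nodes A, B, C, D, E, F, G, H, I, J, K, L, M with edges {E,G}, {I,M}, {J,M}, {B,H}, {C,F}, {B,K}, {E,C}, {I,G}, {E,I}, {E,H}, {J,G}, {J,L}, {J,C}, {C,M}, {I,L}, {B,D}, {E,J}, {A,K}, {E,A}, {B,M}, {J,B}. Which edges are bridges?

B-D, C-F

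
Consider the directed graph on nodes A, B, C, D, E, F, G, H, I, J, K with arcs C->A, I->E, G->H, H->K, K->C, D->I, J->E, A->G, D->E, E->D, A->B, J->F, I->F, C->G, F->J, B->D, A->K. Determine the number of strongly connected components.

3

{A, C, G, H, K} are all mutually reachable — one SCC of size 5.
{D, E, F, I, J} are all mutually reachable — one SCC of size 5.
{B} is an SCC by itself.
That gives 3 strongly connected components.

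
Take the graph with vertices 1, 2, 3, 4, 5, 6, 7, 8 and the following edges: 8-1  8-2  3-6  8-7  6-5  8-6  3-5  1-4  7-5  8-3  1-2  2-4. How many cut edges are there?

The edges on the cycle 8-1-4-2-8 are not bridges since each lies on that cycle.
Every edge lies on some cycle, so there are no bridges.

0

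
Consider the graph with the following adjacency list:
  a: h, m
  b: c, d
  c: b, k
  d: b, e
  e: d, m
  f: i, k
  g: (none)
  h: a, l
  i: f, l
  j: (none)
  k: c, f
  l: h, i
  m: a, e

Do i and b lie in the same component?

From i we can reach a, b, c, d, e, f, h, i, k, l, m, which includes b.

Yes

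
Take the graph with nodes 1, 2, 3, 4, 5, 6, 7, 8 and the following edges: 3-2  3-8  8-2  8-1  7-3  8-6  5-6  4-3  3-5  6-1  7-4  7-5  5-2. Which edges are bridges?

none

The edges on the cycle 3-5-2-3 are not bridges since each lies on that cycle.
Every edge lies on some cycle, so there are no bridges.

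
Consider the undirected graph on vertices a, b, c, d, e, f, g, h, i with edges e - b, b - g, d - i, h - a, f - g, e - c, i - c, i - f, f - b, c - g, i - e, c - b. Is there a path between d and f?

Yes

From d we can reach b, c, d, e, f, g, i, which includes f.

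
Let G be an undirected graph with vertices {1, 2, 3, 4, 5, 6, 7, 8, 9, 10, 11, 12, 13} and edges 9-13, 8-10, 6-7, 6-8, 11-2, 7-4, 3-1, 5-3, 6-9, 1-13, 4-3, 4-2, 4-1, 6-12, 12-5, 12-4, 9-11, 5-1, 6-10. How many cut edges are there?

0

The edges on the cycle 6-8-10-6 are not bridges since each lies on that cycle.
Every edge lies on some cycle, so there are no bridges.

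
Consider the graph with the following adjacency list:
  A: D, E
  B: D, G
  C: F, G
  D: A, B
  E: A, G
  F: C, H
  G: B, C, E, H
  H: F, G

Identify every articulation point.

Removing G increases the component count from 1 to 2, so G is a cut vertex.
By contrast removing C leaves 1 component; it is not a cut vertex. No other vertex is a cut vertex either.

G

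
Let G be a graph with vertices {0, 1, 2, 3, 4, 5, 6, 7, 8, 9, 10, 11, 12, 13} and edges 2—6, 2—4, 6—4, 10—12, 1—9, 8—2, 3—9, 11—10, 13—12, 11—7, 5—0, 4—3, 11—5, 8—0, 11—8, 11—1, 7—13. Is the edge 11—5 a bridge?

After removing 11—5, the path 11-8-0-5 still connects them, so the edge is not a bridge.

No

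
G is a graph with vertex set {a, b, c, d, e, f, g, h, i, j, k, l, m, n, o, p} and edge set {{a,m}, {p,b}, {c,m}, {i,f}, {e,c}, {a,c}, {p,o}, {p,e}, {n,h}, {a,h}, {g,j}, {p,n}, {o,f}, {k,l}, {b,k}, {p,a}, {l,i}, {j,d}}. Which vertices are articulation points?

j, p

Removing j increases the component count from 2 to 3, so j is a cut vertex.
Removing p increases the component count from 2 to 3, so p is a cut vertex.
By contrast removing c leaves 2 components; it is not a cut vertex. No other vertex is a cut vertex either.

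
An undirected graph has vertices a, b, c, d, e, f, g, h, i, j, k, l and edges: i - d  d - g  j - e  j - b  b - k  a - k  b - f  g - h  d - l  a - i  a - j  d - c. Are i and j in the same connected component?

Yes

From i we can reach a, b, c, d, e, f, g, h, i, j, k, l, which includes j.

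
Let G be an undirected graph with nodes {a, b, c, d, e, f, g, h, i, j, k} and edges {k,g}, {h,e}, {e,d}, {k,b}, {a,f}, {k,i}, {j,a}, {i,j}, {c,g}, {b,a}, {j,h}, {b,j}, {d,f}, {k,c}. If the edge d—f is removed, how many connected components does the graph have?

d and f are still connected via d-e-h-j-a-f, so the component count stays at 1.

1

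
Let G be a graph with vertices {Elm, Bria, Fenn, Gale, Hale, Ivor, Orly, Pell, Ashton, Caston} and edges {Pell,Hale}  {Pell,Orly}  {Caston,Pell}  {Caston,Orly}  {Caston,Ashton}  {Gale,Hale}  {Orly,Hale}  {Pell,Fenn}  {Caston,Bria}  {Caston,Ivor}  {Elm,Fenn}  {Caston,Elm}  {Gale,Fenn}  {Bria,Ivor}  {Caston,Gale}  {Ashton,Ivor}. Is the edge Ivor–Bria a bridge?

No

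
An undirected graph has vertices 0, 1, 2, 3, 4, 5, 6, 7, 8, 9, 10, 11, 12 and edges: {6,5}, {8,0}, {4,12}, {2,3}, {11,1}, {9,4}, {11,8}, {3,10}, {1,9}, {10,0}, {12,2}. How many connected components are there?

3

7 is isolated — a component by itself.
Starting from 5 we can reach 5, 6. That is one component of size 2.
Starting from 0 we can reach 0, 1, 2, 3, 4, 8, 9, 10, 11, 12. That is one component of size 10.
Total: 3 components.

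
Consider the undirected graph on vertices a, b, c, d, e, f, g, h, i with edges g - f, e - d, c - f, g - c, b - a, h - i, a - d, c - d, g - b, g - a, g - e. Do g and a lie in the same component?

From g we can reach a, b, c, d, e, f, g, which includes a.

Yes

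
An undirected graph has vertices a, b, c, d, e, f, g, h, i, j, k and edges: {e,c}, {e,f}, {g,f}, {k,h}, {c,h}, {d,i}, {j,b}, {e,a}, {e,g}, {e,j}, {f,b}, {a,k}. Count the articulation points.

Removing e increases the component count from 2 to 3, so e is a cut vertex.
By contrast removing f leaves 2 components; it is not a cut vertex. No other vertex is a cut vertex either.

1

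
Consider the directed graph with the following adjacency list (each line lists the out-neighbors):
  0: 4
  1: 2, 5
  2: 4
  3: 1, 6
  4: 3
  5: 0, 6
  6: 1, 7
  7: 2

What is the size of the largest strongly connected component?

8

{0, 1, 2, 3, 4, 5, 6, 7} are all mutually reachable — one SCC of size 8.
The largest has 8 vertices.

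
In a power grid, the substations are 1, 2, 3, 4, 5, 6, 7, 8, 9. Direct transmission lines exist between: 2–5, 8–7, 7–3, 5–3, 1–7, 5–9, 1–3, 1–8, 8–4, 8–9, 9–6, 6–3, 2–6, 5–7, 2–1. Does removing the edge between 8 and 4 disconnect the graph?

Yes

Removing 8–4 leaves no path between 8 and 4: the component count goes from 1 to 2. So it is a bridge.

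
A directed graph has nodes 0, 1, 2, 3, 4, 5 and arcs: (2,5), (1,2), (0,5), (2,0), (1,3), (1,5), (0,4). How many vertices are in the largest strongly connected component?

{0} is an SCC by itself.
{3} is an SCC by itself.
{1} is an SCC by itself.
{2} is an SCC by itself.
{5} is an SCC by itself.
(and 1 more singleton SCC)
The largest has 1 vertex.

1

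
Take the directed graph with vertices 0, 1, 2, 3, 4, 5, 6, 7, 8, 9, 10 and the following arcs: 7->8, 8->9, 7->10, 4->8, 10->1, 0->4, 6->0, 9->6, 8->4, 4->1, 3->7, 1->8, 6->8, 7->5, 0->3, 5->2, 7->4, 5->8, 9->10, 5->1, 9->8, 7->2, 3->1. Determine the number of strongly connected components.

2

{0, 1, 3, 4, 5, 6, 7, 8, 9, 10} are all mutually reachable — one SCC of size 10.
{2} is an SCC by itself.
That gives 2 strongly connected components.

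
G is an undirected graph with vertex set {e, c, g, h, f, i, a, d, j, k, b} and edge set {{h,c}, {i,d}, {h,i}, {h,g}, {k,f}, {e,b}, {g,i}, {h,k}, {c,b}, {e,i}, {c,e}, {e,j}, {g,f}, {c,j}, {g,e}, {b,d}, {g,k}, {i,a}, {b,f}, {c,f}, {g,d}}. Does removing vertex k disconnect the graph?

No

Deleting k leaves 1 component (was 1) (its neighbors f, g, h remain connected to each other), so k is not a cut vertex.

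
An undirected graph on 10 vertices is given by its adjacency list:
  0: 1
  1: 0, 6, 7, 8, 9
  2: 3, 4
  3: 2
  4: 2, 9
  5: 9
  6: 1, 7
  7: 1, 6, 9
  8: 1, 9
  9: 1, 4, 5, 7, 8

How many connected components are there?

Starting from 0 we can reach 0, 1, 2, 3, 4, 5, 6, 7, 8, 9. That is one component of size 10.
Total: 1 component.

1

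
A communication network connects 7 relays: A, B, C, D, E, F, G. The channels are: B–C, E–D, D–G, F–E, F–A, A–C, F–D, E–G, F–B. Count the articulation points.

1

Removing F increases the component count from 1 to 2, so F is a cut vertex.
By contrast removing D leaves 1 component; it is not a cut vertex. No other vertex is a cut vertex either.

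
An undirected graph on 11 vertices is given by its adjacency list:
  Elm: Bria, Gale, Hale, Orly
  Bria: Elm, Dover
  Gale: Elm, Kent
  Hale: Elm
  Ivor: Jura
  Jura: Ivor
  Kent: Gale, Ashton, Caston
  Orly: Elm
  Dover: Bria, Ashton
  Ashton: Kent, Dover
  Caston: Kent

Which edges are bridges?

The edges on the cycle Ashton-Dover-Bria-Elm-Gale-Kent-Ashton are not bridges since each lies on that cycle.
But removing Caston-Kent disconnects Caston from Kent; removing Elm-Hale disconnects Elm from Hale; removing Ivor-Jura disconnects Ivor from Jura; removing Elm-Orly disconnects Elm from Orly — these are bridges.

Caston-Kent, Elm-Hale, Elm-Orly, Ivor-Jura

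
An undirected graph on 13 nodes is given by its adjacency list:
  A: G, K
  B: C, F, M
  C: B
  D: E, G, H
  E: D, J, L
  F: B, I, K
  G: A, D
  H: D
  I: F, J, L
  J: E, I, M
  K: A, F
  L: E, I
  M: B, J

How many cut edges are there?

2

The edges on the cycle E-D-G-A-K-F-I-L-E are not bridges since each lies on that cycle.
But removing H-D disconnects H from D; removing B-C disconnects B from C — these are bridges.
That makes 2 bridges.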